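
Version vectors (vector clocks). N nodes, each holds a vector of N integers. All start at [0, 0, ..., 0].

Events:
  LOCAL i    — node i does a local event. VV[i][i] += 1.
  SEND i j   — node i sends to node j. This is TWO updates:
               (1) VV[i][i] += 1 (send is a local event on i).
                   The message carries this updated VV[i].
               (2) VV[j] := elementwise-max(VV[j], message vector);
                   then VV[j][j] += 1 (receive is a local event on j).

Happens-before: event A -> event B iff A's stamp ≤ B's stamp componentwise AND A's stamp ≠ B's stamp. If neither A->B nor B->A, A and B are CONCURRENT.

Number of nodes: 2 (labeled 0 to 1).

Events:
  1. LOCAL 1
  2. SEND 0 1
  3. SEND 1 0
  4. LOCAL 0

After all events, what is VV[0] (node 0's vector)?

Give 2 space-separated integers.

Initial: VV[0]=[0, 0]
Initial: VV[1]=[0, 0]
Event 1: LOCAL 1: VV[1][1]++ -> VV[1]=[0, 1]
Event 2: SEND 0->1: VV[0][0]++ -> VV[0]=[1, 0], msg_vec=[1, 0]; VV[1]=max(VV[1],msg_vec) then VV[1][1]++ -> VV[1]=[1, 2]
Event 3: SEND 1->0: VV[1][1]++ -> VV[1]=[1, 3], msg_vec=[1, 3]; VV[0]=max(VV[0],msg_vec) then VV[0][0]++ -> VV[0]=[2, 3]
Event 4: LOCAL 0: VV[0][0]++ -> VV[0]=[3, 3]
Final vectors: VV[0]=[3, 3]; VV[1]=[1, 3]

Answer: 3 3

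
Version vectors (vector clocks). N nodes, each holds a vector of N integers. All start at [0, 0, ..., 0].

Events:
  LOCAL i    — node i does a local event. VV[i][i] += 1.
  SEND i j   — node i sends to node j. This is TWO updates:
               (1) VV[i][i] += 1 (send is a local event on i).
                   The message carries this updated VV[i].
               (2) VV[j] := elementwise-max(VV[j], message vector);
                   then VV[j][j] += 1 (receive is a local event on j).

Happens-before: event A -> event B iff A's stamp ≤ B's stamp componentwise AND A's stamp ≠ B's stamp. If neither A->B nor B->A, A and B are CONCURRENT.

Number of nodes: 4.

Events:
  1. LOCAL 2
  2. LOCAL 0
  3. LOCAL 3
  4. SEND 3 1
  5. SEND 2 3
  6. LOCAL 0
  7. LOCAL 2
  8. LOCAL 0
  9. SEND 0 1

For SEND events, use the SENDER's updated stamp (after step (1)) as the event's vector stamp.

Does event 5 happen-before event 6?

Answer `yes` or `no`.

Initial: VV[0]=[0, 0, 0, 0]
Initial: VV[1]=[0, 0, 0, 0]
Initial: VV[2]=[0, 0, 0, 0]
Initial: VV[3]=[0, 0, 0, 0]
Event 1: LOCAL 2: VV[2][2]++ -> VV[2]=[0, 0, 1, 0]
Event 2: LOCAL 0: VV[0][0]++ -> VV[0]=[1, 0, 0, 0]
Event 3: LOCAL 3: VV[3][3]++ -> VV[3]=[0, 0, 0, 1]
Event 4: SEND 3->1: VV[3][3]++ -> VV[3]=[0, 0, 0, 2], msg_vec=[0, 0, 0, 2]; VV[1]=max(VV[1],msg_vec) then VV[1][1]++ -> VV[1]=[0, 1, 0, 2]
Event 5: SEND 2->3: VV[2][2]++ -> VV[2]=[0, 0, 2, 0], msg_vec=[0, 0, 2, 0]; VV[3]=max(VV[3],msg_vec) then VV[3][3]++ -> VV[3]=[0, 0, 2, 3]
Event 6: LOCAL 0: VV[0][0]++ -> VV[0]=[2, 0, 0, 0]
Event 7: LOCAL 2: VV[2][2]++ -> VV[2]=[0, 0, 3, 0]
Event 8: LOCAL 0: VV[0][0]++ -> VV[0]=[3, 0, 0, 0]
Event 9: SEND 0->1: VV[0][0]++ -> VV[0]=[4, 0, 0, 0], msg_vec=[4, 0, 0, 0]; VV[1]=max(VV[1],msg_vec) then VV[1][1]++ -> VV[1]=[4, 2, 0, 2]
Event 5 stamp: [0, 0, 2, 0]
Event 6 stamp: [2, 0, 0, 0]
[0, 0, 2, 0] <= [2, 0, 0, 0]? False. Equal? False. Happens-before: False

Answer: no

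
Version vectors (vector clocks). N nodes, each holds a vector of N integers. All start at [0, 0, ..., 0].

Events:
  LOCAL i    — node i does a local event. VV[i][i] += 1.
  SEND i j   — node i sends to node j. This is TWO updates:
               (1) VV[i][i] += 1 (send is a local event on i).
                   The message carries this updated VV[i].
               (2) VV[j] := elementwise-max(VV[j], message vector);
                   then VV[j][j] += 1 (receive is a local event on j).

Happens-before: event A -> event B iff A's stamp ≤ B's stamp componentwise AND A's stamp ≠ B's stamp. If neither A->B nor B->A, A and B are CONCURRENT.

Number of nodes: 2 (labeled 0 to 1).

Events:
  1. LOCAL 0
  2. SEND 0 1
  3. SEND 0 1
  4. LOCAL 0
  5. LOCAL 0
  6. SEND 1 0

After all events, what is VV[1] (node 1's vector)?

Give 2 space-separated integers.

Initial: VV[0]=[0, 0]
Initial: VV[1]=[0, 0]
Event 1: LOCAL 0: VV[0][0]++ -> VV[0]=[1, 0]
Event 2: SEND 0->1: VV[0][0]++ -> VV[0]=[2, 0], msg_vec=[2, 0]; VV[1]=max(VV[1],msg_vec) then VV[1][1]++ -> VV[1]=[2, 1]
Event 3: SEND 0->1: VV[0][0]++ -> VV[0]=[3, 0], msg_vec=[3, 0]; VV[1]=max(VV[1],msg_vec) then VV[1][1]++ -> VV[1]=[3, 2]
Event 4: LOCAL 0: VV[0][0]++ -> VV[0]=[4, 0]
Event 5: LOCAL 0: VV[0][0]++ -> VV[0]=[5, 0]
Event 6: SEND 1->0: VV[1][1]++ -> VV[1]=[3, 3], msg_vec=[3, 3]; VV[0]=max(VV[0],msg_vec) then VV[0][0]++ -> VV[0]=[6, 3]
Final vectors: VV[0]=[6, 3]; VV[1]=[3, 3]

Answer: 3 3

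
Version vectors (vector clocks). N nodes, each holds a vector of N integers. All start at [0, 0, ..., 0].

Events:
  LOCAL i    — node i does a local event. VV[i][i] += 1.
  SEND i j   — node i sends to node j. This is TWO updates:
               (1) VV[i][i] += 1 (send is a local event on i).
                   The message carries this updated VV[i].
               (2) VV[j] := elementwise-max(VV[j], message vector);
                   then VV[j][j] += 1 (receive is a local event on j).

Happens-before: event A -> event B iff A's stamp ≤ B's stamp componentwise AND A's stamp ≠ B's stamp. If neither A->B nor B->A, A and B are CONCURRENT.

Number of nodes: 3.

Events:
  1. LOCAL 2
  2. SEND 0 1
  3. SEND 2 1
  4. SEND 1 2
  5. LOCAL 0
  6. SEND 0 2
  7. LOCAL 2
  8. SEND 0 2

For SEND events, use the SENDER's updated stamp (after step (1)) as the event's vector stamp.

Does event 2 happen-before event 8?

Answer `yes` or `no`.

Answer: yes

Derivation:
Initial: VV[0]=[0, 0, 0]
Initial: VV[1]=[0, 0, 0]
Initial: VV[2]=[0, 0, 0]
Event 1: LOCAL 2: VV[2][2]++ -> VV[2]=[0, 0, 1]
Event 2: SEND 0->1: VV[0][0]++ -> VV[0]=[1, 0, 0], msg_vec=[1, 0, 0]; VV[1]=max(VV[1],msg_vec) then VV[1][1]++ -> VV[1]=[1, 1, 0]
Event 3: SEND 2->1: VV[2][2]++ -> VV[2]=[0, 0, 2], msg_vec=[0, 0, 2]; VV[1]=max(VV[1],msg_vec) then VV[1][1]++ -> VV[1]=[1, 2, 2]
Event 4: SEND 1->2: VV[1][1]++ -> VV[1]=[1, 3, 2], msg_vec=[1, 3, 2]; VV[2]=max(VV[2],msg_vec) then VV[2][2]++ -> VV[2]=[1, 3, 3]
Event 5: LOCAL 0: VV[0][0]++ -> VV[0]=[2, 0, 0]
Event 6: SEND 0->2: VV[0][0]++ -> VV[0]=[3, 0, 0], msg_vec=[3, 0, 0]; VV[2]=max(VV[2],msg_vec) then VV[2][2]++ -> VV[2]=[3, 3, 4]
Event 7: LOCAL 2: VV[2][2]++ -> VV[2]=[3, 3, 5]
Event 8: SEND 0->2: VV[0][0]++ -> VV[0]=[4, 0, 0], msg_vec=[4, 0, 0]; VV[2]=max(VV[2],msg_vec) then VV[2][2]++ -> VV[2]=[4, 3, 6]
Event 2 stamp: [1, 0, 0]
Event 8 stamp: [4, 0, 0]
[1, 0, 0] <= [4, 0, 0]? True. Equal? False. Happens-before: True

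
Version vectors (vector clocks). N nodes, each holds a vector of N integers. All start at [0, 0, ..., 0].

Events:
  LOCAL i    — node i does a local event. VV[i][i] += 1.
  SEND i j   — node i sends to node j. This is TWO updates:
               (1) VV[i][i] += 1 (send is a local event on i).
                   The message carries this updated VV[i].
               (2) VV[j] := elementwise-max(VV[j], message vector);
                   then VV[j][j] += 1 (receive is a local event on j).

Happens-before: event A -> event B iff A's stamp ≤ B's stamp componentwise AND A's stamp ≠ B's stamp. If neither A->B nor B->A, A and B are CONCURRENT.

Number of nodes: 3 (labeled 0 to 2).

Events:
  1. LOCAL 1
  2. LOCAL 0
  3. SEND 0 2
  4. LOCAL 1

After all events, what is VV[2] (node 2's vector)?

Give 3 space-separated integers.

Initial: VV[0]=[0, 0, 0]
Initial: VV[1]=[0, 0, 0]
Initial: VV[2]=[0, 0, 0]
Event 1: LOCAL 1: VV[1][1]++ -> VV[1]=[0, 1, 0]
Event 2: LOCAL 0: VV[0][0]++ -> VV[0]=[1, 0, 0]
Event 3: SEND 0->2: VV[0][0]++ -> VV[0]=[2, 0, 0], msg_vec=[2, 0, 0]; VV[2]=max(VV[2],msg_vec) then VV[2][2]++ -> VV[2]=[2, 0, 1]
Event 4: LOCAL 1: VV[1][1]++ -> VV[1]=[0, 2, 0]
Final vectors: VV[0]=[2, 0, 0]; VV[1]=[0, 2, 0]; VV[2]=[2, 0, 1]

Answer: 2 0 1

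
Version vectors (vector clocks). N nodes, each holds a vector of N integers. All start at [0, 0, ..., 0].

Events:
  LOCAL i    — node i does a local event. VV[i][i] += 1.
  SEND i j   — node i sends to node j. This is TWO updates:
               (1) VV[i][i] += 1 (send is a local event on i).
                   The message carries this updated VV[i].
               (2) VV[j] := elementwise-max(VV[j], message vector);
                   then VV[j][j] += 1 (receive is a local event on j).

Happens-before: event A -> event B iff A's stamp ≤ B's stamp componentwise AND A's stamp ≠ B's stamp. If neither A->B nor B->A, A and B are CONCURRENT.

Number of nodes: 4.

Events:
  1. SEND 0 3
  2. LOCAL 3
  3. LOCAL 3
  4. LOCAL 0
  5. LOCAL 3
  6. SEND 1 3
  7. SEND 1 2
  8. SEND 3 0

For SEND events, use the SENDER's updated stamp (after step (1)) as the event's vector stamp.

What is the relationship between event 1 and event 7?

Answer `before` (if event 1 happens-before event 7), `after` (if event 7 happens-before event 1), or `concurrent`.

Initial: VV[0]=[0, 0, 0, 0]
Initial: VV[1]=[0, 0, 0, 0]
Initial: VV[2]=[0, 0, 0, 0]
Initial: VV[3]=[0, 0, 0, 0]
Event 1: SEND 0->3: VV[0][0]++ -> VV[0]=[1, 0, 0, 0], msg_vec=[1, 0, 0, 0]; VV[3]=max(VV[3],msg_vec) then VV[3][3]++ -> VV[3]=[1, 0, 0, 1]
Event 2: LOCAL 3: VV[3][3]++ -> VV[3]=[1, 0, 0, 2]
Event 3: LOCAL 3: VV[3][3]++ -> VV[3]=[1, 0, 0, 3]
Event 4: LOCAL 0: VV[0][0]++ -> VV[0]=[2, 0, 0, 0]
Event 5: LOCAL 3: VV[3][3]++ -> VV[3]=[1, 0, 0, 4]
Event 6: SEND 1->3: VV[1][1]++ -> VV[1]=[0, 1, 0, 0], msg_vec=[0, 1, 0, 0]; VV[3]=max(VV[3],msg_vec) then VV[3][3]++ -> VV[3]=[1, 1, 0, 5]
Event 7: SEND 1->2: VV[1][1]++ -> VV[1]=[0, 2, 0, 0], msg_vec=[0, 2, 0, 0]; VV[2]=max(VV[2],msg_vec) then VV[2][2]++ -> VV[2]=[0, 2, 1, 0]
Event 8: SEND 3->0: VV[3][3]++ -> VV[3]=[1, 1, 0, 6], msg_vec=[1, 1, 0, 6]; VV[0]=max(VV[0],msg_vec) then VV[0][0]++ -> VV[0]=[3, 1, 0, 6]
Event 1 stamp: [1, 0, 0, 0]
Event 7 stamp: [0, 2, 0, 0]
[1, 0, 0, 0] <= [0, 2, 0, 0]? False
[0, 2, 0, 0] <= [1, 0, 0, 0]? False
Relation: concurrent

Answer: concurrent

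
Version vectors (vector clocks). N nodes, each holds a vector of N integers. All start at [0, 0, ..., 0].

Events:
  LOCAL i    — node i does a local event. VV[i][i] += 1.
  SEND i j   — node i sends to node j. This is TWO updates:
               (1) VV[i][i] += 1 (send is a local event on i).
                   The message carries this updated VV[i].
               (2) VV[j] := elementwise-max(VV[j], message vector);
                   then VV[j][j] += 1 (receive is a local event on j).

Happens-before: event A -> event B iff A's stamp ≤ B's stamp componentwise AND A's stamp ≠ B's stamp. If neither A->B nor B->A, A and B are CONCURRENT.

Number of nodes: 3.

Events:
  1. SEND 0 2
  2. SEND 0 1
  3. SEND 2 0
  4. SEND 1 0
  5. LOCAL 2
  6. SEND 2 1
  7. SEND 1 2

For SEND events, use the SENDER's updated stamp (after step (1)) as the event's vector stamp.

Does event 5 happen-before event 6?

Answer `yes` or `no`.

Answer: yes

Derivation:
Initial: VV[0]=[0, 0, 0]
Initial: VV[1]=[0, 0, 0]
Initial: VV[2]=[0, 0, 0]
Event 1: SEND 0->2: VV[0][0]++ -> VV[0]=[1, 0, 0], msg_vec=[1, 0, 0]; VV[2]=max(VV[2],msg_vec) then VV[2][2]++ -> VV[2]=[1, 0, 1]
Event 2: SEND 0->1: VV[0][0]++ -> VV[0]=[2, 0, 0], msg_vec=[2, 0, 0]; VV[1]=max(VV[1],msg_vec) then VV[1][1]++ -> VV[1]=[2, 1, 0]
Event 3: SEND 2->0: VV[2][2]++ -> VV[2]=[1, 0, 2], msg_vec=[1, 0, 2]; VV[0]=max(VV[0],msg_vec) then VV[0][0]++ -> VV[0]=[3, 0, 2]
Event 4: SEND 1->0: VV[1][1]++ -> VV[1]=[2, 2, 0], msg_vec=[2, 2, 0]; VV[0]=max(VV[0],msg_vec) then VV[0][0]++ -> VV[0]=[4, 2, 2]
Event 5: LOCAL 2: VV[2][2]++ -> VV[2]=[1, 0, 3]
Event 6: SEND 2->1: VV[2][2]++ -> VV[2]=[1, 0, 4], msg_vec=[1, 0, 4]; VV[1]=max(VV[1],msg_vec) then VV[1][1]++ -> VV[1]=[2, 3, 4]
Event 7: SEND 1->2: VV[1][1]++ -> VV[1]=[2, 4, 4], msg_vec=[2, 4, 4]; VV[2]=max(VV[2],msg_vec) then VV[2][2]++ -> VV[2]=[2, 4, 5]
Event 5 stamp: [1, 0, 3]
Event 6 stamp: [1, 0, 4]
[1, 0, 3] <= [1, 0, 4]? True. Equal? False. Happens-before: True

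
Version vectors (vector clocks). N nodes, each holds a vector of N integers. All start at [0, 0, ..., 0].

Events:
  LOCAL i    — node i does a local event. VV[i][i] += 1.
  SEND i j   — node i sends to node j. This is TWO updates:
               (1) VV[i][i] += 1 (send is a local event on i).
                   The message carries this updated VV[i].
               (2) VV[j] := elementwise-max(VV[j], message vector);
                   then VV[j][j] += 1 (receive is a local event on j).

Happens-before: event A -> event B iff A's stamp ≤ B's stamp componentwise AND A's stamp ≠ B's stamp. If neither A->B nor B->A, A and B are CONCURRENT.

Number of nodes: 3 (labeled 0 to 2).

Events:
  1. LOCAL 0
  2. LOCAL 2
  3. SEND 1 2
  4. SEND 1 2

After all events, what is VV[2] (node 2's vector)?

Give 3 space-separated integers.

Answer: 0 2 3

Derivation:
Initial: VV[0]=[0, 0, 0]
Initial: VV[1]=[0, 0, 0]
Initial: VV[2]=[0, 0, 0]
Event 1: LOCAL 0: VV[0][0]++ -> VV[0]=[1, 0, 0]
Event 2: LOCAL 2: VV[2][2]++ -> VV[2]=[0, 0, 1]
Event 3: SEND 1->2: VV[1][1]++ -> VV[1]=[0, 1, 0], msg_vec=[0, 1, 0]; VV[2]=max(VV[2],msg_vec) then VV[2][2]++ -> VV[2]=[0, 1, 2]
Event 4: SEND 1->2: VV[1][1]++ -> VV[1]=[0, 2, 0], msg_vec=[0, 2, 0]; VV[2]=max(VV[2],msg_vec) then VV[2][2]++ -> VV[2]=[0, 2, 3]
Final vectors: VV[0]=[1, 0, 0]; VV[1]=[0, 2, 0]; VV[2]=[0, 2, 3]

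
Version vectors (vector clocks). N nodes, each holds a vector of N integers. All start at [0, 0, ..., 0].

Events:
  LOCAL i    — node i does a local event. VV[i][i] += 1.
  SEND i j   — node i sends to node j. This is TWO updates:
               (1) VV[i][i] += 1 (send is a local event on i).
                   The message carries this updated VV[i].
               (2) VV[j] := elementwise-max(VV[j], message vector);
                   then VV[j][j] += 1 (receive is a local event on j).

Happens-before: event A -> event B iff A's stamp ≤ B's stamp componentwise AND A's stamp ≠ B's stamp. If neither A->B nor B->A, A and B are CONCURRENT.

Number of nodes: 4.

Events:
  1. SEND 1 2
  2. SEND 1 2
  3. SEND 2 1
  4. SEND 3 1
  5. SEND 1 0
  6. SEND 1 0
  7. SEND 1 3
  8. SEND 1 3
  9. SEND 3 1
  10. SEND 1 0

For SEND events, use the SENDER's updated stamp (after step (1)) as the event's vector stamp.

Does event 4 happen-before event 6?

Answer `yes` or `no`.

Initial: VV[0]=[0, 0, 0, 0]
Initial: VV[1]=[0, 0, 0, 0]
Initial: VV[2]=[0, 0, 0, 0]
Initial: VV[3]=[0, 0, 0, 0]
Event 1: SEND 1->2: VV[1][1]++ -> VV[1]=[0, 1, 0, 0], msg_vec=[0, 1, 0, 0]; VV[2]=max(VV[2],msg_vec) then VV[2][2]++ -> VV[2]=[0, 1, 1, 0]
Event 2: SEND 1->2: VV[1][1]++ -> VV[1]=[0, 2, 0, 0], msg_vec=[0, 2, 0, 0]; VV[2]=max(VV[2],msg_vec) then VV[2][2]++ -> VV[2]=[0, 2, 2, 0]
Event 3: SEND 2->1: VV[2][2]++ -> VV[2]=[0, 2, 3, 0], msg_vec=[0, 2, 3, 0]; VV[1]=max(VV[1],msg_vec) then VV[1][1]++ -> VV[1]=[0, 3, 3, 0]
Event 4: SEND 3->1: VV[3][3]++ -> VV[3]=[0, 0, 0, 1], msg_vec=[0, 0, 0, 1]; VV[1]=max(VV[1],msg_vec) then VV[1][1]++ -> VV[1]=[0, 4, 3, 1]
Event 5: SEND 1->0: VV[1][1]++ -> VV[1]=[0, 5, 3, 1], msg_vec=[0, 5, 3, 1]; VV[0]=max(VV[0],msg_vec) then VV[0][0]++ -> VV[0]=[1, 5, 3, 1]
Event 6: SEND 1->0: VV[1][1]++ -> VV[1]=[0, 6, 3, 1], msg_vec=[0, 6, 3, 1]; VV[0]=max(VV[0],msg_vec) then VV[0][0]++ -> VV[0]=[2, 6, 3, 1]
Event 7: SEND 1->3: VV[1][1]++ -> VV[1]=[0, 7, 3, 1], msg_vec=[0, 7, 3, 1]; VV[3]=max(VV[3],msg_vec) then VV[3][3]++ -> VV[3]=[0, 7, 3, 2]
Event 8: SEND 1->3: VV[1][1]++ -> VV[1]=[0, 8, 3, 1], msg_vec=[0, 8, 3, 1]; VV[3]=max(VV[3],msg_vec) then VV[3][3]++ -> VV[3]=[0, 8, 3, 3]
Event 9: SEND 3->1: VV[3][3]++ -> VV[3]=[0, 8, 3, 4], msg_vec=[0, 8, 3, 4]; VV[1]=max(VV[1],msg_vec) then VV[1][1]++ -> VV[1]=[0, 9, 3, 4]
Event 10: SEND 1->0: VV[1][1]++ -> VV[1]=[0, 10, 3, 4], msg_vec=[0, 10, 3, 4]; VV[0]=max(VV[0],msg_vec) then VV[0][0]++ -> VV[0]=[3, 10, 3, 4]
Event 4 stamp: [0, 0, 0, 1]
Event 6 stamp: [0, 6, 3, 1]
[0, 0, 0, 1] <= [0, 6, 3, 1]? True. Equal? False. Happens-before: True

Answer: yes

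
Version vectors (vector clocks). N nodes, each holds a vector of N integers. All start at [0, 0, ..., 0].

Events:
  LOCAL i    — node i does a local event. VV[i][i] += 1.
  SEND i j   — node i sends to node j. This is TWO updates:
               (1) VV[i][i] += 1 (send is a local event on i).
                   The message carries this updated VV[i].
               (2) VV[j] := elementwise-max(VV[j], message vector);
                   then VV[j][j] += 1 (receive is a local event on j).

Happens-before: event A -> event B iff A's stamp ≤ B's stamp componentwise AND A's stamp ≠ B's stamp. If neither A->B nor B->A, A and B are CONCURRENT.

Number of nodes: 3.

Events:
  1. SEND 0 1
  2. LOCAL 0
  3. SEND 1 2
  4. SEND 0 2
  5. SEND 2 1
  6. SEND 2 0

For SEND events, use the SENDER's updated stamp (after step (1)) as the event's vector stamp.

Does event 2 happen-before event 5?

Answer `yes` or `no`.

Initial: VV[0]=[0, 0, 0]
Initial: VV[1]=[0, 0, 0]
Initial: VV[2]=[0, 0, 0]
Event 1: SEND 0->1: VV[0][0]++ -> VV[0]=[1, 0, 0], msg_vec=[1, 0, 0]; VV[1]=max(VV[1],msg_vec) then VV[1][1]++ -> VV[1]=[1, 1, 0]
Event 2: LOCAL 0: VV[0][0]++ -> VV[0]=[2, 0, 0]
Event 3: SEND 1->2: VV[1][1]++ -> VV[1]=[1, 2, 0], msg_vec=[1, 2, 0]; VV[2]=max(VV[2],msg_vec) then VV[2][2]++ -> VV[2]=[1, 2, 1]
Event 4: SEND 0->2: VV[0][0]++ -> VV[0]=[3, 0, 0], msg_vec=[3, 0, 0]; VV[2]=max(VV[2],msg_vec) then VV[2][2]++ -> VV[2]=[3, 2, 2]
Event 5: SEND 2->1: VV[2][2]++ -> VV[2]=[3, 2, 3], msg_vec=[3, 2, 3]; VV[1]=max(VV[1],msg_vec) then VV[1][1]++ -> VV[1]=[3, 3, 3]
Event 6: SEND 2->0: VV[2][2]++ -> VV[2]=[3, 2, 4], msg_vec=[3, 2, 4]; VV[0]=max(VV[0],msg_vec) then VV[0][0]++ -> VV[0]=[4, 2, 4]
Event 2 stamp: [2, 0, 0]
Event 5 stamp: [3, 2, 3]
[2, 0, 0] <= [3, 2, 3]? True. Equal? False. Happens-before: True

Answer: yes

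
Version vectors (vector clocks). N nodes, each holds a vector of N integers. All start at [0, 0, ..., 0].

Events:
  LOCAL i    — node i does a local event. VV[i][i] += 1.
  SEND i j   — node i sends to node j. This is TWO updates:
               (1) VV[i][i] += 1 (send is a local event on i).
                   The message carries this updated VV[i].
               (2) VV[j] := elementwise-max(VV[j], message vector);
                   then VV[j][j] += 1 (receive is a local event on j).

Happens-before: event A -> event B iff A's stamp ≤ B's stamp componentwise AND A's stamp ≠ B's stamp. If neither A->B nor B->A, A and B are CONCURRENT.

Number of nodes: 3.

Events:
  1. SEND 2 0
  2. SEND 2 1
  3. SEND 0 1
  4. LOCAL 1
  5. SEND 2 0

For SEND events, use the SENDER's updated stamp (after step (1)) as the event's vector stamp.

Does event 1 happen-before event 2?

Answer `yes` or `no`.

Initial: VV[0]=[0, 0, 0]
Initial: VV[1]=[0, 0, 0]
Initial: VV[2]=[0, 0, 0]
Event 1: SEND 2->0: VV[2][2]++ -> VV[2]=[0, 0, 1], msg_vec=[0, 0, 1]; VV[0]=max(VV[0],msg_vec) then VV[0][0]++ -> VV[0]=[1, 0, 1]
Event 2: SEND 2->1: VV[2][2]++ -> VV[2]=[0, 0, 2], msg_vec=[0, 0, 2]; VV[1]=max(VV[1],msg_vec) then VV[1][1]++ -> VV[1]=[0, 1, 2]
Event 3: SEND 0->1: VV[0][0]++ -> VV[0]=[2, 0, 1], msg_vec=[2, 0, 1]; VV[1]=max(VV[1],msg_vec) then VV[1][1]++ -> VV[1]=[2, 2, 2]
Event 4: LOCAL 1: VV[1][1]++ -> VV[1]=[2, 3, 2]
Event 5: SEND 2->0: VV[2][2]++ -> VV[2]=[0, 0, 3], msg_vec=[0, 0, 3]; VV[0]=max(VV[0],msg_vec) then VV[0][0]++ -> VV[0]=[3, 0, 3]
Event 1 stamp: [0, 0, 1]
Event 2 stamp: [0, 0, 2]
[0, 0, 1] <= [0, 0, 2]? True. Equal? False. Happens-before: True

Answer: yes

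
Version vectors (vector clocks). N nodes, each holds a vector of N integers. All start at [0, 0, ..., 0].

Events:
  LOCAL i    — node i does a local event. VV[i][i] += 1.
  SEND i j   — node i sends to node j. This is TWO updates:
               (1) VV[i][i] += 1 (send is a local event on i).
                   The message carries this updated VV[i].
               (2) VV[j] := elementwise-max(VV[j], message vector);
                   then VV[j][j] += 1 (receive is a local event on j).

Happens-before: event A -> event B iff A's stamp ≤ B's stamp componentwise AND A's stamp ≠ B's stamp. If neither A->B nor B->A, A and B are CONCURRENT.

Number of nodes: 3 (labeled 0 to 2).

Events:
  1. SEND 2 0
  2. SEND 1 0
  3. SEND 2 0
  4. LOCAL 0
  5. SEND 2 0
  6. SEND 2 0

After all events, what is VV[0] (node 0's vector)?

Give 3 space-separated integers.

Answer: 6 1 4

Derivation:
Initial: VV[0]=[0, 0, 0]
Initial: VV[1]=[0, 0, 0]
Initial: VV[2]=[0, 0, 0]
Event 1: SEND 2->0: VV[2][2]++ -> VV[2]=[0, 0, 1], msg_vec=[0, 0, 1]; VV[0]=max(VV[0],msg_vec) then VV[0][0]++ -> VV[0]=[1, 0, 1]
Event 2: SEND 1->0: VV[1][1]++ -> VV[1]=[0, 1, 0], msg_vec=[0, 1, 0]; VV[0]=max(VV[0],msg_vec) then VV[0][0]++ -> VV[0]=[2, 1, 1]
Event 3: SEND 2->0: VV[2][2]++ -> VV[2]=[0, 0, 2], msg_vec=[0, 0, 2]; VV[0]=max(VV[0],msg_vec) then VV[0][0]++ -> VV[0]=[3, 1, 2]
Event 4: LOCAL 0: VV[0][0]++ -> VV[0]=[4, 1, 2]
Event 5: SEND 2->0: VV[2][2]++ -> VV[2]=[0, 0, 3], msg_vec=[0, 0, 3]; VV[0]=max(VV[0],msg_vec) then VV[0][0]++ -> VV[0]=[5, 1, 3]
Event 6: SEND 2->0: VV[2][2]++ -> VV[2]=[0, 0, 4], msg_vec=[0, 0, 4]; VV[0]=max(VV[0],msg_vec) then VV[0][0]++ -> VV[0]=[6, 1, 4]
Final vectors: VV[0]=[6, 1, 4]; VV[1]=[0, 1, 0]; VV[2]=[0, 0, 4]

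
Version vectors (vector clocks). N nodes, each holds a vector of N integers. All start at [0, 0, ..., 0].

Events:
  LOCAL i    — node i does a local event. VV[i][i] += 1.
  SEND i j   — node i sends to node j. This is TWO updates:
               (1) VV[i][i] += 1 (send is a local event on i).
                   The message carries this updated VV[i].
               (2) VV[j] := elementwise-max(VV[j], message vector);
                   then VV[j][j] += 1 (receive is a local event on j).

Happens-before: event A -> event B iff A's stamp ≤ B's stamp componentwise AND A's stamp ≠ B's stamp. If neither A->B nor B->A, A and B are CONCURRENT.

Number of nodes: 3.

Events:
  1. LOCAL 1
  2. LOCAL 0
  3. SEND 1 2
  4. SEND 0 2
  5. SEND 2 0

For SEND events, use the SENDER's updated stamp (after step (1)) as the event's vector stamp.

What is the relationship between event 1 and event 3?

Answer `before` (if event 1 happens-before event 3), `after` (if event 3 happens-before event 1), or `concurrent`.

Initial: VV[0]=[0, 0, 0]
Initial: VV[1]=[0, 0, 0]
Initial: VV[2]=[0, 0, 0]
Event 1: LOCAL 1: VV[1][1]++ -> VV[1]=[0, 1, 0]
Event 2: LOCAL 0: VV[0][0]++ -> VV[0]=[1, 0, 0]
Event 3: SEND 1->2: VV[1][1]++ -> VV[1]=[0, 2, 0], msg_vec=[0, 2, 0]; VV[2]=max(VV[2],msg_vec) then VV[2][2]++ -> VV[2]=[0, 2, 1]
Event 4: SEND 0->2: VV[0][0]++ -> VV[0]=[2, 0, 0], msg_vec=[2, 0, 0]; VV[2]=max(VV[2],msg_vec) then VV[2][2]++ -> VV[2]=[2, 2, 2]
Event 5: SEND 2->0: VV[2][2]++ -> VV[2]=[2, 2, 3], msg_vec=[2, 2, 3]; VV[0]=max(VV[0],msg_vec) then VV[0][0]++ -> VV[0]=[3, 2, 3]
Event 1 stamp: [0, 1, 0]
Event 3 stamp: [0, 2, 0]
[0, 1, 0] <= [0, 2, 0]? True
[0, 2, 0] <= [0, 1, 0]? False
Relation: before

Answer: before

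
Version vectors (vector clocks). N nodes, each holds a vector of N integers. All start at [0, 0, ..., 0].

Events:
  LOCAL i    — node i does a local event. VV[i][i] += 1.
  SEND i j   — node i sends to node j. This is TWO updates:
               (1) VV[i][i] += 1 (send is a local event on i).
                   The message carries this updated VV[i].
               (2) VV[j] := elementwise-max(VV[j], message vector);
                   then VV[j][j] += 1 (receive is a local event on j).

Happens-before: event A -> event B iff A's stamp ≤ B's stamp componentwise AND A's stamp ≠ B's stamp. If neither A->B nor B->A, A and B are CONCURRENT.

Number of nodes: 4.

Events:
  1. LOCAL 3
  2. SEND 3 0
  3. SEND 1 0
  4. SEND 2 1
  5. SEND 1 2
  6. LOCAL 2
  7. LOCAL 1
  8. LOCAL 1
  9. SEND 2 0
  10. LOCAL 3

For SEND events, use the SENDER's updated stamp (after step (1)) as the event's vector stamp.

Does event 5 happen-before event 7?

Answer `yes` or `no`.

Initial: VV[0]=[0, 0, 0, 0]
Initial: VV[1]=[0, 0, 0, 0]
Initial: VV[2]=[0, 0, 0, 0]
Initial: VV[3]=[0, 0, 0, 0]
Event 1: LOCAL 3: VV[3][3]++ -> VV[3]=[0, 0, 0, 1]
Event 2: SEND 3->0: VV[3][3]++ -> VV[3]=[0, 0, 0, 2], msg_vec=[0, 0, 0, 2]; VV[0]=max(VV[0],msg_vec) then VV[0][0]++ -> VV[0]=[1, 0, 0, 2]
Event 3: SEND 1->0: VV[1][1]++ -> VV[1]=[0, 1, 0, 0], msg_vec=[0, 1, 0, 0]; VV[0]=max(VV[0],msg_vec) then VV[0][0]++ -> VV[0]=[2, 1, 0, 2]
Event 4: SEND 2->1: VV[2][2]++ -> VV[2]=[0, 0, 1, 0], msg_vec=[0, 0, 1, 0]; VV[1]=max(VV[1],msg_vec) then VV[1][1]++ -> VV[1]=[0, 2, 1, 0]
Event 5: SEND 1->2: VV[1][1]++ -> VV[1]=[0, 3, 1, 0], msg_vec=[0, 3, 1, 0]; VV[2]=max(VV[2],msg_vec) then VV[2][2]++ -> VV[2]=[0, 3, 2, 0]
Event 6: LOCAL 2: VV[2][2]++ -> VV[2]=[0, 3, 3, 0]
Event 7: LOCAL 1: VV[1][1]++ -> VV[1]=[0, 4, 1, 0]
Event 8: LOCAL 1: VV[1][1]++ -> VV[1]=[0, 5, 1, 0]
Event 9: SEND 2->0: VV[2][2]++ -> VV[2]=[0, 3, 4, 0], msg_vec=[0, 3, 4, 0]; VV[0]=max(VV[0],msg_vec) then VV[0][0]++ -> VV[0]=[3, 3, 4, 2]
Event 10: LOCAL 3: VV[3][3]++ -> VV[3]=[0, 0, 0, 3]
Event 5 stamp: [0, 3, 1, 0]
Event 7 stamp: [0, 4, 1, 0]
[0, 3, 1, 0] <= [0, 4, 1, 0]? True. Equal? False. Happens-before: True

Answer: yes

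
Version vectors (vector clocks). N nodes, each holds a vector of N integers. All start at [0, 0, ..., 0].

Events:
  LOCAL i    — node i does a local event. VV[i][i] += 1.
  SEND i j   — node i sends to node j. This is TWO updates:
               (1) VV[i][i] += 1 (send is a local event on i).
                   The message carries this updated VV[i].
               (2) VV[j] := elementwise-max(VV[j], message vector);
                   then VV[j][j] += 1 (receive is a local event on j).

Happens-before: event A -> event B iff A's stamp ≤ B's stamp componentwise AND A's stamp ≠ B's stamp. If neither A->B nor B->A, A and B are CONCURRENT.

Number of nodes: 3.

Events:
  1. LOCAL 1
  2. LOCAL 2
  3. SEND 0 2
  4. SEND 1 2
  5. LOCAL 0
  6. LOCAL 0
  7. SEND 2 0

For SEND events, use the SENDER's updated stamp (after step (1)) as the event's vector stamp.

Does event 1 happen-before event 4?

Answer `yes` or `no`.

Initial: VV[0]=[0, 0, 0]
Initial: VV[1]=[0, 0, 0]
Initial: VV[2]=[0, 0, 0]
Event 1: LOCAL 1: VV[1][1]++ -> VV[1]=[0, 1, 0]
Event 2: LOCAL 2: VV[2][2]++ -> VV[2]=[0, 0, 1]
Event 3: SEND 0->2: VV[0][0]++ -> VV[0]=[1, 0, 0], msg_vec=[1, 0, 0]; VV[2]=max(VV[2],msg_vec) then VV[2][2]++ -> VV[2]=[1, 0, 2]
Event 4: SEND 1->2: VV[1][1]++ -> VV[1]=[0, 2, 0], msg_vec=[0, 2, 0]; VV[2]=max(VV[2],msg_vec) then VV[2][2]++ -> VV[2]=[1, 2, 3]
Event 5: LOCAL 0: VV[0][0]++ -> VV[0]=[2, 0, 0]
Event 6: LOCAL 0: VV[0][0]++ -> VV[0]=[3, 0, 0]
Event 7: SEND 2->0: VV[2][2]++ -> VV[2]=[1, 2, 4], msg_vec=[1, 2, 4]; VV[0]=max(VV[0],msg_vec) then VV[0][0]++ -> VV[0]=[4, 2, 4]
Event 1 stamp: [0, 1, 0]
Event 4 stamp: [0, 2, 0]
[0, 1, 0] <= [0, 2, 0]? True. Equal? False. Happens-before: True

Answer: yes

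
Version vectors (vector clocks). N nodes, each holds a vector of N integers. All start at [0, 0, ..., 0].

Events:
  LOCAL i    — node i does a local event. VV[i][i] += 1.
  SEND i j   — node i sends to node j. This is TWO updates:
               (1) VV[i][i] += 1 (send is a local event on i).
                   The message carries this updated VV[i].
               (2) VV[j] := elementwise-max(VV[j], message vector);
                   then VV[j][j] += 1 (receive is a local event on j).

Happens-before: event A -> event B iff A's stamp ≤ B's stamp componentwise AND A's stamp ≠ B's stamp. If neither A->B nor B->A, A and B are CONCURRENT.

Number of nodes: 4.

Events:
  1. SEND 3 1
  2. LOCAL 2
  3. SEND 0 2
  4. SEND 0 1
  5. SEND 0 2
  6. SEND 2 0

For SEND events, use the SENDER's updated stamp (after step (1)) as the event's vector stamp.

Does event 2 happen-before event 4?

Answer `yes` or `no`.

Initial: VV[0]=[0, 0, 0, 0]
Initial: VV[1]=[0, 0, 0, 0]
Initial: VV[2]=[0, 0, 0, 0]
Initial: VV[3]=[0, 0, 0, 0]
Event 1: SEND 3->1: VV[3][3]++ -> VV[3]=[0, 0, 0, 1], msg_vec=[0, 0, 0, 1]; VV[1]=max(VV[1],msg_vec) then VV[1][1]++ -> VV[1]=[0, 1, 0, 1]
Event 2: LOCAL 2: VV[2][2]++ -> VV[2]=[0, 0, 1, 0]
Event 3: SEND 0->2: VV[0][0]++ -> VV[0]=[1, 0, 0, 0], msg_vec=[1, 0, 0, 0]; VV[2]=max(VV[2],msg_vec) then VV[2][2]++ -> VV[2]=[1, 0, 2, 0]
Event 4: SEND 0->1: VV[0][0]++ -> VV[0]=[2, 0, 0, 0], msg_vec=[2, 0, 0, 0]; VV[1]=max(VV[1],msg_vec) then VV[1][1]++ -> VV[1]=[2, 2, 0, 1]
Event 5: SEND 0->2: VV[0][0]++ -> VV[0]=[3, 0, 0, 0], msg_vec=[3, 0, 0, 0]; VV[2]=max(VV[2],msg_vec) then VV[2][2]++ -> VV[2]=[3, 0, 3, 0]
Event 6: SEND 2->0: VV[2][2]++ -> VV[2]=[3, 0, 4, 0], msg_vec=[3, 0, 4, 0]; VV[0]=max(VV[0],msg_vec) then VV[0][0]++ -> VV[0]=[4, 0, 4, 0]
Event 2 stamp: [0, 0, 1, 0]
Event 4 stamp: [2, 0, 0, 0]
[0, 0, 1, 0] <= [2, 0, 0, 0]? False. Equal? False. Happens-before: False

Answer: no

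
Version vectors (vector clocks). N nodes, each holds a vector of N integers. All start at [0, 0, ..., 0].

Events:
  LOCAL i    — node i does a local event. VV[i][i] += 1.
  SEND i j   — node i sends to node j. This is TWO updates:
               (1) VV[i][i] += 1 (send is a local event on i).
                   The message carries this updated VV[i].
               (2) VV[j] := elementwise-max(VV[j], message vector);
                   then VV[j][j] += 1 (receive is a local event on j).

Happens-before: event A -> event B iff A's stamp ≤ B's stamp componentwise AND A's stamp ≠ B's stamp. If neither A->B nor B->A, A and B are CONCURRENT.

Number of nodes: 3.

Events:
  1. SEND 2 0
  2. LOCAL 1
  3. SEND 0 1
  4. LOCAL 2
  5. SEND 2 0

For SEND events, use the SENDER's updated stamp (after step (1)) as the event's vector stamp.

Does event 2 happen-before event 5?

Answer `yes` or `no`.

Answer: no

Derivation:
Initial: VV[0]=[0, 0, 0]
Initial: VV[1]=[0, 0, 0]
Initial: VV[2]=[0, 0, 0]
Event 1: SEND 2->0: VV[2][2]++ -> VV[2]=[0, 0, 1], msg_vec=[0, 0, 1]; VV[0]=max(VV[0],msg_vec) then VV[0][0]++ -> VV[0]=[1, 0, 1]
Event 2: LOCAL 1: VV[1][1]++ -> VV[1]=[0, 1, 0]
Event 3: SEND 0->1: VV[0][0]++ -> VV[0]=[2, 0, 1], msg_vec=[2, 0, 1]; VV[1]=max(VV[1],msg_vec) then VV[1][1]++ -> VV[1]=[2, 2, 1]
Event 4: LOCAL 2: VV[2][2]++ -> VV[2]=[0, 0, 2]
Event 5: SEND 2->0: VV[2][2]++ -> VV[2]=[0, 0, 3], msg_vec=[0, 0, 3]; VV[0]=max(VV[0],msg_vec) then VV[0][0]++ -> VV[0]=[3, 0, 3]
Event 2 stamp: [0, 1, 0]
Event 5 stamp: [0, 0, 3]
[0, 1, 0] <= [0, 0, 3]? False. Equal? False. Happens-before: False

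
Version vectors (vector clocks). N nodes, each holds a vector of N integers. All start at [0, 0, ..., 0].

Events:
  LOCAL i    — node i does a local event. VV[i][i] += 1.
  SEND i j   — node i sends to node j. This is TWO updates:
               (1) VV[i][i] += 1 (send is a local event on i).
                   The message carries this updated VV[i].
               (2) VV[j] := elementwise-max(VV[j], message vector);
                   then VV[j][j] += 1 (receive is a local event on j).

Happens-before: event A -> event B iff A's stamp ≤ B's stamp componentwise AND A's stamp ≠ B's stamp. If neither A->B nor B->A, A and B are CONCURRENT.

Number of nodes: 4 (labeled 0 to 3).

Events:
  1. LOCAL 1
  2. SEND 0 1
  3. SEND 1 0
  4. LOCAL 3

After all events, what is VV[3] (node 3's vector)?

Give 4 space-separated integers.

Initial: VV[0]=[0, 0, 0, 0]
Initial: VV[1]=[0, 0, 0, 0]
Initial: VV[2]=[0, 0, 0, 0]
Initial: VV[3]=[0, 0, 0, 0]
Event 1: LOCAL 1: VV[1][1]++ -> VV[1]=[0, 1, 0, 0]
Event 2: SEND 0->1: VV[0][0]++ -> VV[0]=[1, 0, 0, 0], msg_vec=[1, 0, 0, 0]; VV[1]=max(VV[1],msg_vec) then VV[1][1]++ -> VV[1]=[1, 2, 0, 0]
Event 3: SEND 1->0: VV[1][1]++ -> VV[1]=[1, 3, 0, 0], msg_vec=[1, 3, 0, 0]; VV[0]=max(VV[0],msg_vec) then VV[0][0]++ -> VV[0]=[2, 3, 0, 0]
Event 4: LOCAL 3: VV[3][3]++ -> VV[3]=[0, 0, 0, 1]
Final vectors: VV[0]=[2, 3, 0, 0]; VV[1]=[1, 3, 0, 0]; VV[2]=[0, 0, 0, 0]; VV[3]=[0, 0, 0, 1]

Answer: 0 0 0 1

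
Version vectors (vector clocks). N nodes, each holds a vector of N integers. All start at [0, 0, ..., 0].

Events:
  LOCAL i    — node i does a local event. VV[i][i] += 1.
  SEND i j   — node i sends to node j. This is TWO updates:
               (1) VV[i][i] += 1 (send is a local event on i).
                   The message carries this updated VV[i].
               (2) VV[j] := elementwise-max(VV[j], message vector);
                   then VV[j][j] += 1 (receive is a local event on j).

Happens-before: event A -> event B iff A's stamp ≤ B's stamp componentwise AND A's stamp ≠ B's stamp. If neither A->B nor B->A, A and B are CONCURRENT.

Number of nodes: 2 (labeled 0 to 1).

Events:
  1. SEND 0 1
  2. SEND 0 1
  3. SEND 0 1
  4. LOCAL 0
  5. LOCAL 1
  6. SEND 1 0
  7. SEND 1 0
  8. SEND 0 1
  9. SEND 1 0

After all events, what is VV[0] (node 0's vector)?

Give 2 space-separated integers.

Answer: 8 8

Derivation:
Initial: VV[0]=[0, 0]
Initial: VV[1]=[0, 0]
Event 1: SEND 0->1: VV[0][0]++ -> VV[0]=[1, 0], msg_vec=[1, 0]; VV[1]=max(VV[1],msg_vec) then VV[1][1]++ -> VV[1]=[1, 1]
Event 2: SEND 0->1: VV[0][0]++ -> VV[0]=[2, 0], msg_vec=[2, 0]; VV[1]=max(VV[1],msg_vec) then VV[1][1]++ -> VV[1]=[2, 2]
Event 3: SEND 0->1: VV[0][0]++ -> VV[0]=[3, 0], msg_vec=[3, 0]; VV[1]=max(VV[1],msg_vec) then VV[1][1]++ -> VV[1]=[3, 3]
Event 4: LOCAL 0: VV[0][0]++ -> VV[0]=[4, 0]
Event 5: LOCAL 1: VV[1][1]++ -> VV[1]=[3, 4]
Event 6: SEND 1->0: VV[1][1]++ -> VV[1]=[3, 5], msg_vec=[3, 5]; VV[0]=max(VV[0],msg_vec) then VV[0][0]++ -> VV[0]=[5, 5]
Event 7: SEND 1->0: VV[1][1]++ -> VV[1]=[3, 6], msg_vec=[3, 6]; VV[0]=max(VV[0],msg_vec) then VV[0][0]++ -> VV[0]=[6, 6]
Event 8: SEND 0->1: VV[0][0]++ -> VV[0]=[7, 6], msg_vec=[7, 6]; VV[1]=max(VV[1],msg_vec) then VV[1][1]++ -> VV[1]=[7, 7]
Event 9: SEND 1->0: VV[1][1]++ -> VV[1]=[7, 8], msg_vec=[7, 8]; VV[0]=max(VV[0],msg_vec) then VV[0][0]++ -> VV[0]=[8, 8]
Final vectors: VV[0]=[8, 8]; VV[1]=[7, 8]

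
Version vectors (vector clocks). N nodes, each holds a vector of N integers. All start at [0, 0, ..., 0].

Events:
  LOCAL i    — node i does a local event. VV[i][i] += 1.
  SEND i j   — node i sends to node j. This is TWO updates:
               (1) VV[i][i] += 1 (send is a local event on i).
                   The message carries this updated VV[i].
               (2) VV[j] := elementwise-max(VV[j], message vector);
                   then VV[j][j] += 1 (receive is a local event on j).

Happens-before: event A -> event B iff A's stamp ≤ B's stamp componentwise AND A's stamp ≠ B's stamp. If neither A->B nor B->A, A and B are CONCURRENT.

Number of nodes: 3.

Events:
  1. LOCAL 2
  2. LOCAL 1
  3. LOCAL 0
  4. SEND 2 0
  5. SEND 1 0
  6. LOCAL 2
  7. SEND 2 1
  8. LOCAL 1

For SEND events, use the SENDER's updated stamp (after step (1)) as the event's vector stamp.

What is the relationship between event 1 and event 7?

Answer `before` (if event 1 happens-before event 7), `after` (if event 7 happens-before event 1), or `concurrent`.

Initial: VV[0]=[0, 0, 0]
Initial: VV[1]=[0, 0, 0]
Initial: VV[2]=[0, 0, 0]
Event 1: LOCAL 2: VV[2][2]++ -> VV[2]=[0, 0, 1]
Event 2: LOCAL 1: VV[1][1]++ -> VV[1]=[0, 1, 0]
Event 3: LOCAL 0: VV[0][0]++ -> VV[0]=[1, 0, 0]
Event 4: SEND 2->0: VV[2][2]++ -> VV[2]=[0, 0, 2], msg_vec=[0, 0, 2]; VV[0]=max(VV[0],msg_vec) then VV[0][0]++ -> VV[0]=[2, 0, 2]
Event 5: SEND 1->0: VV[1][1]++ -> VV[1]=[0, 2, 0], msg_vec=[0, 2, 0]; VV[0]=max(VV[0],msg_vec) then VV[0][0]++ -> VV[0]=[3, 2, 2]
Event 6: LOCAL 2: VV[2][2]++ -> VV[2]=[0, 0, 3]
Event 7: SEND 2->1: VV[2][2]++ -> VV[2]=[0, 0, 4], msg_vec=[0, 0, 4]; VV[1]=max(VV[1],msg_vec) then VV[1][1]++ -> VV[1]=[0, 3, 4]
Event 8: LOCAL 1: VV[1][1]++ -> VV[1]=[0, 4, 4]
Event 1 stamp: [0, 0, 1]
Event 7 stamp: [0, 0, 4]
[0, 0, 1] <= [0, 0, 4]? True
[0, 0, 4] <= [0, 0, 1]? False
Relation: before

Answer: before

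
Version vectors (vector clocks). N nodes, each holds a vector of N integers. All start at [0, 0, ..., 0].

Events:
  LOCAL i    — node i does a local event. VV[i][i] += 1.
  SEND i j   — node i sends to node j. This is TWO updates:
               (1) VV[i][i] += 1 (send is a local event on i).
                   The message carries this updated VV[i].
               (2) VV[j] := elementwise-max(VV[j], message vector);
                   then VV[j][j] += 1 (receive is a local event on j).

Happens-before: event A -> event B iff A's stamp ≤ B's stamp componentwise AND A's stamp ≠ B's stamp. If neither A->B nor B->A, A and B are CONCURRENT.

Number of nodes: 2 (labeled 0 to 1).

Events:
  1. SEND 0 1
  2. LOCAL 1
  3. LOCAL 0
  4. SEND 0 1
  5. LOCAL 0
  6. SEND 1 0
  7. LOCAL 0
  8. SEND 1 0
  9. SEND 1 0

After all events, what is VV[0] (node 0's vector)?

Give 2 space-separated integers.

Answer: 8 6

Derivation:
Initial: VV[0]=[0, 0]
Initial: VV[1]=[0, 0]
Event 1: SEND 0->1: VV[0][0]++ -> VV[0]=[1, 0], msg_vec=[1, 0]; VV[1]=max(VV[1],msg_vec) then VV[1][1]++ -> VV[1]=[1, 1]
Event 2: LOCAL 1: VV[1][1]++ -> VV[1]=[1, 2]
Event 3: LOCAL 0: VV[0][0]++ -> VV[0]=[2, 0]
Event 4: SEND 0->1: VV[0][0]++ -> VV[0]=[3, 0], msg_vec=[3, 0]; VV[1]=max(VV[1],msg_vec) then VV[1][1]++ -> VV[1]=[3, 3]
Event 5: LOCAL 0: VV[0][0]++ -> VV[0]=[4, 0]
Event 6: SEND 1->0: VV[1][1]++ -> VV[1]=[3, 4], msg_vec=[3, 4]; VV[0]=max(VV[0],msg_vec) then VV[0][0]++ -> VV[0]=[5, 4]
Event 7: LOCAL 0: VV[0][0]++ -> VV[0]=[6, 4]
Event 8: SEND 1->0: VV[1][1]++ -> VV[1]=[3, 5], msg_vec=[3, 5]; VV[0]=max(VV[0],msg_vec) then VV[0][0]++ -> VV[0]=[7, 5]
Event 9: SEND 1->0: VV[1][1]++ -> VV[1]=[3, 6], msg_vec=[3, 6]; VV[0]=max(VV[0],msg_vec) then VV[0][0]++ -> VV[0]=[8, 6]
Final vectors: VV[0]=[8, 6]; VV[1]=[3, 6]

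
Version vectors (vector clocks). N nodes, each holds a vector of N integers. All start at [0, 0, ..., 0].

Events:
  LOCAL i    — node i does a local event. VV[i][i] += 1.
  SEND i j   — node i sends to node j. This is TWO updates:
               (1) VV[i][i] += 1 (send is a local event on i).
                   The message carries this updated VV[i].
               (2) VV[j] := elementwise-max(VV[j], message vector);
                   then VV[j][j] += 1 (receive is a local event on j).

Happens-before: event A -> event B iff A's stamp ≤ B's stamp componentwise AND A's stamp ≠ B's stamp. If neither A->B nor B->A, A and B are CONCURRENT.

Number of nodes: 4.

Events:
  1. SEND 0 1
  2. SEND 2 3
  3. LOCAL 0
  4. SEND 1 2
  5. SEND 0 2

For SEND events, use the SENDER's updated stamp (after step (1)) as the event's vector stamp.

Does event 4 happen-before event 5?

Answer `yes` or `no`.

Answer: no

Derivation:
Initial: VV[0]=[0, 0, 0, 0]
Initial: VV[1]=[0, 0, 0, 0]
Initial: VV[2]=[0, 0, 0, 0]
Initial: VV[3]=[0, 0, 0, 0]
Event 1: SEND 0->1: VV[0][0]++ -> VV[0]=[1, 0, 0, 0], msg_vec=[1, 0, 0, 0]; VV[1]=max(VV[1],msg_vec) then VV[1][1]++ -> VV[1]=[1, 1, 0, 0]
Event 2: SEND 2->3: VV[2][2]++ -> VV[2]=[0, 0, 1, 0], msg_vec=[0, 0, 1, 0]; VV[3]=max(VV[3],msg_vec) then VV[3][3]++ -> VV[3]=[0, 0, 1, 1]
Event 3: LOCAL 0: VV[0][0]++ -> VV[0]=[2, 0, 0, 0]
Event 4: SEND 1->2: VV[1][1]++ -> VV[1]=[1, 2, 0, 0], msg_vec=[1, 2, 0, 0]; VV[2]=max(VV[2],msg_vec) then VV[2][2]++ -> VV[2]=[1, 2, 2, 0]
Event 5: SEND 0->2: VV[0][0]++ -> VV[0]=[3, 0, 0, 0], msg_vec=[3, 0, 0, 0]; VV[2]=max(VV[2],msg_vec) then VV[2][2]++ -> VV[2]=[3, 2, 3, 0]
Event 4 stamp: [1, 2, 0, 0]
Event 5 stamp: [3, 0, 0, 0]
[1, 2, 0, 0] <= [3, 0, 0, 0]? False. Equal? False. Happens-before: False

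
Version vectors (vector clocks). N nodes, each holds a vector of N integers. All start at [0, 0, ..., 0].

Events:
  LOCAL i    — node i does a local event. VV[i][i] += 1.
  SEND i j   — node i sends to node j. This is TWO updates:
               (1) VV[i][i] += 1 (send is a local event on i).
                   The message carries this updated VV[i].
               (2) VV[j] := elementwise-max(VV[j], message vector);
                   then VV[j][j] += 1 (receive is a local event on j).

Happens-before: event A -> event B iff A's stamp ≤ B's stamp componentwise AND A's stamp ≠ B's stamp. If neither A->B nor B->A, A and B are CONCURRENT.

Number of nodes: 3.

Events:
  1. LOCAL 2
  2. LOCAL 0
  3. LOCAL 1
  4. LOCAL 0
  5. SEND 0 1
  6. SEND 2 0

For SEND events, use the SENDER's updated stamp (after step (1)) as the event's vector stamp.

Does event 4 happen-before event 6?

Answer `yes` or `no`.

Answer: no

Derivation:
Initial: VV[0]=[0, 0, 0]
Initial: VV[1]=[0, 0, 0]
Initial: VV[2]=[0, 0, 0]
Event 1: LOCAL 2: VV[2][2]++ -> VV[2]=[0, 0, 1]
Event 2: LOCAL 0: VV[0][0]++ -> VV[0]=[1, 0, 0]
Event 3: LOCAL 1: VV[1][1]++ -> VV[1]=[0, 1, 0]
Event 4: LOCAL 0: VV[0][0]++ -> VV[0]=[2, 0, 0]
Event 5: SEND 0->1: VV[0][0]++ -> VV[0]=[3, 0, 0], msg_vec=[3, 0, 0]; VV[1]=max(VV[1],msg_vec) then VV[1][1]++ -> VV[1]=[3, 2, 0]
Event 6: SEND 2->0: VV[2][2]++ -> VV[2]=[0, 0, 2], msg_vec=[0, 0, 2]; VV[0]=max(VV[0],msg_vec) then VV[0][0]++ -> VV[0]=[4, 0, 2]
Event 4 stamp: [2, 0, 0]
Event 6 stamp: [0, 0, 2]
[2, 0, 0] <= [0, 0, 2]? False. Equal? False. Happens-before: False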